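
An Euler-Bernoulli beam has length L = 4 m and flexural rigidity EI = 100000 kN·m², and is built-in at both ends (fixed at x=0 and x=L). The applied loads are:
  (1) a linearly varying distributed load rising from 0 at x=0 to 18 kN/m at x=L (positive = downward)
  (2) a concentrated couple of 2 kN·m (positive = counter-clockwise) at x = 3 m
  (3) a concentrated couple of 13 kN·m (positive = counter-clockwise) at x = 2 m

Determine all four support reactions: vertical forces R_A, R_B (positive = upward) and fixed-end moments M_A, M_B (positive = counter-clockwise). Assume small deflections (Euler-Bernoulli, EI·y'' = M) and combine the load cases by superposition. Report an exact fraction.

Load 1 — triangular load w₀=18 kN/m (0→w₀ over full span):
  R_A = 3w₀L/20 = 3·18·4/20 = 54/5 kN
  M_A = w₀L²/30 = 18·4²/30 = 48/5 kN·m
  R_B = 7w₀L/20 = 7·18·4/20 = 126/5 kN
  M_B = -w₀L²/20 = -18·4²/20 = -72/5 kN·m
Load 2 — applied couple M₀=2 kN·m at a=3 m (b=L-a=1):
  R_A = 6M₀ab/L³ = 6·2·3·1/4³ = 9/16 kN
  M_A = M₀b(2a-b)/L² = 2·1·(2·3-1)/4² = 5/8 kN·m
  R_B = -6M₀ab/L³ = -6·2·3·1/4³ = -9/16 kN
  M_B = M₀a(2b-a)/L² = 2·3·(2·1-3)/4² = -3/8 kN·m
Load 3 — applied couple M₀=13 kN·m at a=2 m (b=L-a=2):
  R_A = 6M₀ab/L³ = 6·13·2·2/4³ = 39/8 kN
  M_A = M₀b(2a-b)/L² = 13·2·(2·2-2)/4² = 13/4 kN·m
  R_B = -6M₀ab/L³ = -6·13·2·2/4³ = -39/8 kN
  M_B = M₀a(2b-a)/L² = 13·2·(2·2-2)/4² = 13/4 kN·m
Superposition: R_A = 1299/80 kN, M_A = 539/40 kN·m, R_B = 1581/80 kN, M_B = -461/40 kN·m

R_A = 1299/80 kN, M_A = 539/40 kN·m, R_B = 1581/80 kN, M_B = -461/40 kN·m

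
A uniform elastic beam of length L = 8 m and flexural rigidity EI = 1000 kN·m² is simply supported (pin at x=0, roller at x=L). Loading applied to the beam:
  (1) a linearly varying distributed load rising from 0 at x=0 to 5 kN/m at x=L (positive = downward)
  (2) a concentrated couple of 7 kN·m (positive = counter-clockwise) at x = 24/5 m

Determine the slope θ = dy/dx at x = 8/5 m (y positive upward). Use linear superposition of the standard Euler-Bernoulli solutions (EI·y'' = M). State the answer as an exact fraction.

Load 1 — triangular load w₀=5 kN/m (0→w₀ over full span):
  θ_1 = -w₀(7L⁴-30L²x²+15x⁴)/(360LEI) = -5·(7·8⁴-30·8²·(8/5)²+15·(8/5)⁴)/(360·8·1000) = -5824/140625 rad
Load 2 — applied couple M₀=7 kN·m at a=24/5 m (b=L-a=16/5):
  θ_2 = (M₀x²/(2L)+C₁)/EI  [x≤a] with C₁=M₀(3b²-L²)/(6L)=-364/75 = (7·(8/5)²/(2·8)+(-364/75))/1000 = -7/1875 rad
Superposition: θ = Σ θ_i = -6349/140625 rad ≈ -0.045148 rad

θ(8/5) = -6349/140625 rad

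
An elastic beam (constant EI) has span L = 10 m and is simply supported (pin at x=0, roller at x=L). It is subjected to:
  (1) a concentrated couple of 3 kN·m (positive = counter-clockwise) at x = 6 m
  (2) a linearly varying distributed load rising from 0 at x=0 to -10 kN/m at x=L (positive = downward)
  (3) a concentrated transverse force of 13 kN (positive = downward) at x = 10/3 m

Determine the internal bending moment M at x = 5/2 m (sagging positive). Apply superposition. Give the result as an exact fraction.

Load 1 — applied couple M₀=3 kN·m at a=6 m (b=L-a=4):
  M_1 = M₀x/L  [x≤a] = 3·(5/2)/10 = 3/4 kN·m
Load 2 — triangular load w₀=-10 kN/m (0→w₀ over full span):
  M_2 = w₀Lx/6 - w₀x³/(6L) = (-10)·10·(5/2)/6 - (-10)·(5/2)³/(6·10) = -625/16 kN·m
Load 3 — point force P=13 kN at a=10/3 m (b=L-a=20/3):
  M_3 = Pbx/L  [x≤a] = 13·(20/3)·(5/2)/10 = 65/3 kN·m
Superposition: M = Σ M_i = -799/48 kN·m ≈ -16.645833 kN·m

M(5/2) = -799/48 kN·m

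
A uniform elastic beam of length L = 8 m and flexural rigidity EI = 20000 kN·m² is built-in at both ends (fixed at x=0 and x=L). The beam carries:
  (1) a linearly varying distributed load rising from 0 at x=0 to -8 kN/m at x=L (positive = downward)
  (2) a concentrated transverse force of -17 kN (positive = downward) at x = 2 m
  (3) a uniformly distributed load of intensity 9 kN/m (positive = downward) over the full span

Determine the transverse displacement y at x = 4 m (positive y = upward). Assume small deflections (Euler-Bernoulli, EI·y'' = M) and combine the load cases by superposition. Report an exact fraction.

y(4) = -23/15000 m

Load 1 — triangular load w₀=-8 kN/m (0→w₀ over full span):
  y_1 = -w₀x²(L-x)²(x+2L)/(120LEI) = -(-8)·4²·(8-4)²·(4+2·8)/(120·8·20000) = 4/1875 m
Load 2 — point force P=-17 kN at a=2 m (b=L-a=6):
  y_2 = -Pa²(L-x)²(3bL-(3b+a)(L-x))/(6L³EI)  [x>a] = -(-17)·2²·(8-4)²·(3·6·8-(3·6+2)·(8-4))/(6·8³·20000) = 17/15000 m
Load 3 — uniform load w=9 kN/m over full span:
  y_3 = -wx²(L-x)²/(24EI) = -9·4²·(8-4)²/(24·20000) = -3/625 m
Superposition: y = Σ y_i = -23/15000 m ≈ -0.001533 m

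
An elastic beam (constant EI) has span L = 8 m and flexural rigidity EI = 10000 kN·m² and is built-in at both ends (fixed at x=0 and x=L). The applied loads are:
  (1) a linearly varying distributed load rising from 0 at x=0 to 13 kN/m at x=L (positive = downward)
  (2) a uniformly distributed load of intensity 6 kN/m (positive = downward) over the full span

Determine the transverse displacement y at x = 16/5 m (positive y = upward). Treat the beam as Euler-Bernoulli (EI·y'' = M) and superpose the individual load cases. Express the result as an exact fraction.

Load 1 — triangular load w₀=13 kN/m (0→w₀ over full span):
  y_1 = -w₀x²(L-x)²(x+2L)/(120LEI) = -13·(16/5)²·(8-(16/5))²·((16/5)+2·8)/(120·8·10000) = -59904/9765625 m
Load 2 — uniform load w=6 kN/m over full span:
  y_2 = -wx²(L-x)²/(24EI) = -6·(16/5)²·(8-(16/5))²/(24·10000) = -2304/390625 m
Superposition: y = Σ y_i = -117504/9765625 m ≈ -0.012032 m

y(16/5) = -117504/9765625 m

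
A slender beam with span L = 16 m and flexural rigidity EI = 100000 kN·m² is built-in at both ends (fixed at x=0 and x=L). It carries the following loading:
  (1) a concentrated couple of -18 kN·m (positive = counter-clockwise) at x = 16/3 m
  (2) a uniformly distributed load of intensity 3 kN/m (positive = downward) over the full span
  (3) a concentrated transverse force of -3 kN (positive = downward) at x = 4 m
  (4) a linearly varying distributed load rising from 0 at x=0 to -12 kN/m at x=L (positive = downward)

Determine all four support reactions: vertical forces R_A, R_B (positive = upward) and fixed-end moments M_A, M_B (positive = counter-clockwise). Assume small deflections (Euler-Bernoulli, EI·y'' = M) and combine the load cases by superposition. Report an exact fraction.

Load 1 — applied couple M₀=-18 kN·m at a=16/3 m (b=L-a=32/3):
  R_A = 6M₀ab/L³ = 6·(-18)·(16/3)·(32/3)/16³ = -3/2 kN
  M_A = M₀b(2a-b)/L² = (-18)·(32/3)·(2·(16/3)-(32/3))/16² = 0 kN·m
  R_B = -6M₀ab/L³ = -6·(-18)·(16/3)·(32/3)/16³ = 3/2 kN
  M_B = M₀a(2b-a)/L² = (-18)·(16/3)·(2·(32/3)-(16/3))/16² = -6 kN·m
Load 2 — uniform load w=3 kN/m over full span:
  R_A = wL/2 = 3·16/2 = 24 kN
  M_A = wL²/12 = 3·16²/12 = 64 kN·m
  R_B = wL/2 = 3·16/2 = 24 kN
  M_B = -wL²/12 = -3·16²/12 = -64 kN·m
Load 3 — point force P=-3 kN at a=4 m (b=L-a=12):
  R_A = Pb²(3a+b)/L³ = (-3)·12²·(3·4+12)/16³ = -81/32 kN
  M_A = Pab²/L² = (-3)·4·12²/16² = -27/4 kN·m
  R_B = Pa²(a+3b)/L³ = (-3)·4²·(4+3·12)/16³ = -15/32 kN
  M_B = -Pa²b/L² = -(-3)·4²·12/16² = 9/4 kN·m
Load 4 — triangular load w₀=-12 kN/m (0→w₀ over full span):
  R_A = 3w₀L/20 = 3·(-12)·16/20 = -144/5 kN
  M_A = w₀L²/30 = (-12)·16²/30 = -512/5 kN·m
  R_B = 7w₀L/20 = 7·(-12)·16/20 = -336/5 kN
  M_B = -w₀L²/20 = -(-12)·16²/20 = 768/5 kN·m
Superposition: R_A = -1413/160 kN, M_A = -903/20 kN·m, R_B = -6747/160 kN, M_B = 1717/20 kN·m

R_A = -1413/160 kN, M_A = -903/20 kN·m, R_B = -6747/160 kN, M_B = 1717/20 kN·m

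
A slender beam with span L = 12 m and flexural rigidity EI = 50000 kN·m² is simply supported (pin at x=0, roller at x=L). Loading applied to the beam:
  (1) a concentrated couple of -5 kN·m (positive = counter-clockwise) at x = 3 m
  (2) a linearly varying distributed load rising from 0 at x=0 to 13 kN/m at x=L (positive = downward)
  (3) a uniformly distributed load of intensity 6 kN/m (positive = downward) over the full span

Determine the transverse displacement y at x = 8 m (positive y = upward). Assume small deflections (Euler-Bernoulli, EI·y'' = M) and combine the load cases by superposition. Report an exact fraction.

Load 1 — applied couple M₀=-5 kN·m at a=3 m (b=L-a=9):
  y_1 = (M₀x³/(6L)-M₀(x-a)²/2+C₁x)/EI  [x>a] with C₁=M₀(3b²-L²)/(6L)=-55/8 = ((-5)·8³/(6·12)-(-5)·(8-3)²/2+(-55/8)·8)/50000 = -101/180000 m
Load 2 — triangular load w₀=13 kN/m (0→w₀ over full span):
  y_2 = -w₀x(7L⁴-10L²x²+3x⁴)/(360LEI) = -13·8·(7·12⁴-10·12²·8²+3·8⁴)/(360·12·50000) = -884/28125 m
Load 3 — uniform load w=6 kN/m over full span:
  y_3 = -wx(L³-2Lx²+x³)/(24EI) = -6·8·(12³-2·12·8²+8³)/(24·50000) = -88/3125 m
Superposition: y = Σ y_i = -54137/900000 m ≈ -0.060152 m

y(8) = -54137/900000 m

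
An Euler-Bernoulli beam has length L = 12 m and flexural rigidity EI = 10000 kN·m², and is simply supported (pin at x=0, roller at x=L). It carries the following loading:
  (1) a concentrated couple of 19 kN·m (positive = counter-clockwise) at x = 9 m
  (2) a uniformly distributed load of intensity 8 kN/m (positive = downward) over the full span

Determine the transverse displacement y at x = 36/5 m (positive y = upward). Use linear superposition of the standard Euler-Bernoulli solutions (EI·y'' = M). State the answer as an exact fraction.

Load 1 — applied couple M₀=19 kN·m at a=9 m (b=L-a=3):
  y_1 = (M₀x³/(6L)+C₁x)/EI  [x≤a] with C₁=M₀(3b²-L²)/(6L)=-247/8 = (19·(36/5)³/(6·12)+(-247/8)·(36/5))/10000 = -30951/2500000 m
Load 2 — uniform load w=8 kN/m over full span:
  y_2 = -wx(L³-2Lx²+x³)/(24EI) = -8·(36/5)·(12³-2·12·(36/5)²+(36/5)³)/(24·10000) = -80352/390625 m
Superposition: y = Σ y_i = -2726019/12500000 m ≈ -0.218082 m

y(36/5) = -2726019/12500000 m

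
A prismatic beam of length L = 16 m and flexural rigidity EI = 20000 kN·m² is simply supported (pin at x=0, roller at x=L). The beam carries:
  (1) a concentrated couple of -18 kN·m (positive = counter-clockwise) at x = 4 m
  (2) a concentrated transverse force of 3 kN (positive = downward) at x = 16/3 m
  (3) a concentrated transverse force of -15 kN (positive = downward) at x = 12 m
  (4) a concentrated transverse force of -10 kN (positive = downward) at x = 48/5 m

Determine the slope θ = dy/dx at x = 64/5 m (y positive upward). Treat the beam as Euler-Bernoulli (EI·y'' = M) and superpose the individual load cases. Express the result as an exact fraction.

θ(64/5) = -29629/2700000 rad

Load 1 — applied couple M₀=-18 kN·m at a=4 m (b=L-a=12):
  θ_1 = (M₀x²/(2L)-M₀(x-a)+C₁)/EI  [x>a] with C₁=M₀(3b²-L²)/(6L)=-33 = ((-18)·(64/5)²/(2·16)-(-18)·((64/5)-4)+(-33))/20000 = 831/500000 rad
Load 2 — point force P=3 kN at a=16/3 m (b=L-a=32/3):
  θ_2 = -Pa(2L²-6Lx+3x²+a²)/(6LEI)  [x>a] = -3·(16/3)·(2·16²-6·16·(64/5)+3·(64/5)²+(16/3)²)/(6·16·20000) = 692/421875 rad
Load 3 — point force P=-15 kN at a=12 m (b=L-a=4):
  θ_3 = -Pa(2L²-6Lx+3x²+a²)/(6LEI)  [x>a] = -(-15)·12·(2·16²-6·16·(64/5)+3·(64/5)²+12²)/(6·16·20000) = -381/50000 rad
Load 4 — point force P=-10 kN at a=48/5 m (b=L-a=32/5):
  θ_4 = -Pa(2L²-6Lx+3x²+a²)/(6LEI)  [x>a] = -(-10)·(48/5)·(2·16²-6·16·(64/5)+3·(64/5)²+(48/5)²)/(6·16·20000) = -104/15625 rad
Superposition: θ = Σ θ_i = -29629/2700000 rad ≈ -0.010974 rad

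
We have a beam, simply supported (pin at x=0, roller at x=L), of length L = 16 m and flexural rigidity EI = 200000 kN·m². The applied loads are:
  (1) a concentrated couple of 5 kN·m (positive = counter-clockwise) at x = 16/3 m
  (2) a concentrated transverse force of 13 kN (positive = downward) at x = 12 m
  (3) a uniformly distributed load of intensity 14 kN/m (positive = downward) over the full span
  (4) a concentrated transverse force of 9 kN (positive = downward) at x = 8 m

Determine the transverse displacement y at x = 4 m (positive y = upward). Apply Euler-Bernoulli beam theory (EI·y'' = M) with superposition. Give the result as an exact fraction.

y(4) = -42769/900000 m

Load 1 — applied couple M₀=5 kN·m at a=16/3 m (b=L-a=32/3):
  y_1 = (M₀x³/(6L)+C₁x)/EI  [x≤a] with C₁=M₀(3b²-L²)/(6L)=40/9 = (5·4³/(6·16)+(40/9)·4)/200000 = 19/180000 m
Load 2 — point force P=13 kN at a=12 m (b=L-a=4):
  y_2 = -Pbx(L²-b²-x²)/(6LEI)  [x≤a] = -13·4·4·(16²-4²-4²)/(6·16·200000) = -91/37500 m
Load 3 — uniform load w=14 kN/m over full span:
  y_3 = -wx(L³-2Lx²+x³)/(24EI) = -14·4·(16³-2·16·4²+4³)/(24·200000) = -133/3125 m
Load 4 — point force P=9 kN at a=8 m (b=L-a=8):
  y_4 = -Pbx(L²-b²-x²)/(6LEI)  [x≤a] = -9·8·4·(16²-8²-4²)/(6·16·200000) = -33/12500 m
Superposition: y = Σ y_i = -42769/900000 m ≈ -0.047521 m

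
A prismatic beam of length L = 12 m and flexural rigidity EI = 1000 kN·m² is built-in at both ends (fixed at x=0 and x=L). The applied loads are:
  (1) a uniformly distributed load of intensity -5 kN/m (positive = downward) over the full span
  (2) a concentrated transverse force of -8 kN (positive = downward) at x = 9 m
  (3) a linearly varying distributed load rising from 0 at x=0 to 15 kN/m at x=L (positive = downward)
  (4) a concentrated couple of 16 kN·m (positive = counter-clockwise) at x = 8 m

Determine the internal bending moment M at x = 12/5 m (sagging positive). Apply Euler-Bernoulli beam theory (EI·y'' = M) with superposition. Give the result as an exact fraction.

Load 1 — uniform load w=-5 kN/m over full span:
  M_1 = wLx/2 - wL²/12 - wx²/2 = (-5)·12·(12/5)/2 - (-5)·12²/12 - (-5)·(12/5)²/2 = 12/5 kN·m
Load 2 — point force P=-8 kN at a=9 m (b=L-a=3):
  M_2 = Pb²(3a+b)x/L³ - Pab²/L²  [x≤a] = (-8)·3²·(3·9+3)·(12/5)/12³ - (-8)·9·3²/12² = 3/2 kN·m
Load 3 — triangular load w₀=15 kN/m (0→w₀ over full span):
  M_3 = 3w₀Lx/20 - w₀L²/30 - w₀x³/(6L) = 3·15·12·(12/5)/20 - 15·12²/30 - 15·(12/5)³/(6·12) = -252/25 kN·m
Load 4 — applied couple M₀=16 kN·m at a=8 m (b=L-a=4):
  M_4 = R_Ax - M_A  [x≤a] with R_A=16/9, M_A=16/3 = (16/9)·(12/5) - (16/3) = -16/15 kN·m
Superposition: M = Σ M_i = -1087/150 kN·m ≈ -7.246667 kN·m

M(12/5) = -1087/150 kN·m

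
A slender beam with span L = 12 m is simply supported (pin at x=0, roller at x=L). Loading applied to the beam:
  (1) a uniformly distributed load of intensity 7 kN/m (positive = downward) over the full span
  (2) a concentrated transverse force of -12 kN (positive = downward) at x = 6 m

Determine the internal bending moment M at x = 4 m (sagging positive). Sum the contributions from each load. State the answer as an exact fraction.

Load 1 — uniform load w=7 kN/m over full span:
  M_1 = wx(L-x)/2 = 7·4·(12-4)/2 = 112 kN·m
Load 2 — point force P=-12 kN at a=6 m (b=L-a=6):
  M_2 = Pbx/L  [x≤a] = (-12)·6·4/12 = -24 kN·m
Superposition: M = Σ M_i = 88 kN·m ≈ 88.000000 kN·m

M(4) = 88 kN·m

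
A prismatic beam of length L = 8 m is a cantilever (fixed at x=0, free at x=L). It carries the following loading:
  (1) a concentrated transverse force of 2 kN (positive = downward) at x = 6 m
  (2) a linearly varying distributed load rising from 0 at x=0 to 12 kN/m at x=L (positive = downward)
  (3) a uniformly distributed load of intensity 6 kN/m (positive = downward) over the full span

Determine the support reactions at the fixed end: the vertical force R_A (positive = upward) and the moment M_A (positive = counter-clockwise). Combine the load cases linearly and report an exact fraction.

Load 1 — point force P=2 kN at a=6 m (b=L-a=2):
  R_A = P = 2 kN
  M_A = Pa = 2·6 = 12 kN·m
Load 2 — triangular load w₀=12 kN/m (0→w₀ over full span):
  R_A = w₀L/2 = 12·8/2 = 48 kN
  M_A = w₀L²/3 = 12·8²/3 = 256 kN·m
Load 3 — uniform load w=6 kN/m over full span:
  R_A = wL = 6·8 = 48 kN
  M_A = wL²/2 = 6·8²/2 = 192 kN·m
Superposition: R_A = 98 kN, M_A = 460 kN·m

R_A = 98 kN, M_A = 460 kN·m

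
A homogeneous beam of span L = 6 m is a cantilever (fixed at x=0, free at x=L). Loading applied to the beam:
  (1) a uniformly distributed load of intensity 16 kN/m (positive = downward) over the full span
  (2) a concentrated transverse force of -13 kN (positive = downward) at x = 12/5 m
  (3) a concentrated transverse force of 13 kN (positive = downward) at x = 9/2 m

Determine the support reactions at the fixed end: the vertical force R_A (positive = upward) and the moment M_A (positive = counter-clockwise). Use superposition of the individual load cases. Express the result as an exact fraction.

R_A = 96 kN, M_A = 3153/10 kN·m

Load 1 — uniform load w=16 kN/m over full span:
  R_A = wL = 16·6 = 96 kN
  M_A = wL²/2 = 16·6²/2 = 288 kN·m
Load 2 — point force P=-13 kN at a=12/5 m (b=L-a=18/5):
  R_A = P = (-13) = -13 kN
  M_A = Pa = (-13)·(12/5) = -156/5 kN·m
Load 3 — point force P=13 kN at a=9/2 m (b=L-a=3/2):
  R_A = P = 13 kN
  M_A = Pa = 13·(9/2) = 117/2 kN·m
Superposition: R_A = 96 kN, M_A = 3153/10 kN·m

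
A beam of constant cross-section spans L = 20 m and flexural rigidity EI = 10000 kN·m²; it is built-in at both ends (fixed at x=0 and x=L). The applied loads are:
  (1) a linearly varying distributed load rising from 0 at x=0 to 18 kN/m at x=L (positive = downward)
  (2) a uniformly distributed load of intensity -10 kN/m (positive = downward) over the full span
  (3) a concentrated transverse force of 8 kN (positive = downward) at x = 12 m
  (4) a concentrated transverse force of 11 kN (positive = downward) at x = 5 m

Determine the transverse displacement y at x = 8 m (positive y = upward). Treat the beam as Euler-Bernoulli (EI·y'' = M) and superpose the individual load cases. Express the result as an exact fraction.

Load 1 — triangular load w₀=18 kN/m (0→w₀ over full span):
  y_1 = -w₀x²(L-x)²(x+2L)/(120LEI) = -18·8²·(20-8)²·(8+2·20)/(120·20·10000) = -5184/15625 m
Load 2 — uniform load w=-10 kN/m over full span:
  y_2 = -wx²(L-x)²/(24EI) = -(-10)·8²·(20-8)²/(24·10000) = 48/125 m
Load 3 — point force P=8 kN at a=12 m (b=L-a=8):
  y_3 = -Pb²x²(3aL-(3a+b)x)/(6L³EI)  [x≤a] = -8·8²·8²·(3·12·20-(3·12+8)·8)/(6·20³·10000) = -5888/234375 m
Load 4 — point force P=11 kN at a=5 m (b=L-a=15):
  y_4 = -Pa²(L-x)²(3bL-(3b+a)(L-x))/(6L³EI)  [x>a] = -11·5²·(20-8)²·(3·15·20-(3·15+5)·(20-8))/(6·20³·10000) = -99/4000 m
Superposition: y = Σ y_i = 17639/7500000 m ≈ 0.002352 m

y(8) = 17639/7500000 m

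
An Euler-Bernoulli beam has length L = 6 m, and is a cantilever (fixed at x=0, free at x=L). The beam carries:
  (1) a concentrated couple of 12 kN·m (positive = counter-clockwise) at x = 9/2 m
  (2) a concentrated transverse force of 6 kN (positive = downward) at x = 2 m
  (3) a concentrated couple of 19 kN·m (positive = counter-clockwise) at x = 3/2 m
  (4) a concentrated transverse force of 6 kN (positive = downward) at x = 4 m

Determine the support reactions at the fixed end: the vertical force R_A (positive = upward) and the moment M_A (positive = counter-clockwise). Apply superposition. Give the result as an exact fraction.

R_A = 12 kN, M_A = 5 kN·m

Load 1 — applied couple M₀=12 kN·m at a=9/2 m (b=L-a=3/2):
  R_A = 0 kN
  M_A = -M₀ = -12 kN·m
Load 2 — point force P=6 kN at a=2 m (b=L-a=4):
  R_A = P = 6 kN
  M_A = Pa = 6·2 = 12 kN·m
Load 3 — applied couple M₀=19 kN·m at a=3/2 m (b=L-a=9/2):
  R_A = 0 kN
  M_A = -M₀ = -19 kN·m
Load 4 — point force P=6 kN at a=4 m (b=L-a=2):
  R_A = P = 6 kN
  M_A = Pa = 6·4 = 24 kN·m
Superposition: R_A = 12 kN, M_A = 5 kN·m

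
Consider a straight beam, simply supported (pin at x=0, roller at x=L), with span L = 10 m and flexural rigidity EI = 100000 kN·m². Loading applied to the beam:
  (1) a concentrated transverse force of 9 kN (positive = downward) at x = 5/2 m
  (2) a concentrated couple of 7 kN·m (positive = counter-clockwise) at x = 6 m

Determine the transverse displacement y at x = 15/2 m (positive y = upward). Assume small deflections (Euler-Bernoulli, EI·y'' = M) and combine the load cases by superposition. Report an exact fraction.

Load 1 — point force P=9 kN at a=5/2 m (b=L-a=15/2):
  y_1 = -Pa(L-x)(2Lx-a²-x²)/(6LEI)  [x>a] = -9·(5/2)·(10-(15/2))·(2·10·(15/2)-(5/2)²-(15/2)²)/(6·10·100000) = -21/25600 m
Load 2 — applied couple M₀=7 kN·m at a=6 m (b=L-a=4):
  y_2 = (M₀x³/(6L)-M₀(x-a)²/2+C₁x)/EI  [x>a] with C₁=M₀(3b²-L²)/(6L)=-91/15 = (7·(15/2)³/(6·10)-7·((15/2)-6)²/2+(-91/15)·(15/2))/100000 = -133/3200000 m
Superposition: y = Σ y_i = -1379/1600000 m ≈ -0.000862 m

y(15/2) = -1379/1600000 m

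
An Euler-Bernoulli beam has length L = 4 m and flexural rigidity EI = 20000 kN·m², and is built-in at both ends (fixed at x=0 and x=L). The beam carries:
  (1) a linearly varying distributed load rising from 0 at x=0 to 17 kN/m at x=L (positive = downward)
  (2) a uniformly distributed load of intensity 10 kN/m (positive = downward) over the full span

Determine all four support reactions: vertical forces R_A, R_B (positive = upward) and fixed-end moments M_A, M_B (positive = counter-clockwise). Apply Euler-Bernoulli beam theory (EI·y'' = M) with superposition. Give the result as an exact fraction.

Load 1 — triangular load w₀=17 kN/m (0→w₀ over full span):
  R_A = 3w₀L/20 = 3·17·4/20 = 51/5 kN
  M_A = w₀L²/30 = 17·4²/30 = 136/15 kN·m
  R_B = 7w₀L/20 = 7·17·4/20 = 119/5 kN
  M_B = -w₀L²/20 = -17·4²/20 = -68/5 kN·m
Load 2 — uniform load w=10 kN/m over full span:
  R_A = wL/2 = 10·4/2 = 20 kN
  M_A = wL²/12 = 10·4²/12 = 40/3 kN·m
  R_B = wL/2 = 10·4/2 = 20 kN
  M_B = -wL²/12 = -10·4²/12 = -40/3 kN·m
Superposition: R_A = 151/5 kN, M_A = 112/5 kN·m, R_B = 219/5 kN, M_B = -404/15 kN·m

R_A = 151/5 kN, M_A = 112/5 kN·m, R_B = 219/5 kN, M_B = -404/15 kN·m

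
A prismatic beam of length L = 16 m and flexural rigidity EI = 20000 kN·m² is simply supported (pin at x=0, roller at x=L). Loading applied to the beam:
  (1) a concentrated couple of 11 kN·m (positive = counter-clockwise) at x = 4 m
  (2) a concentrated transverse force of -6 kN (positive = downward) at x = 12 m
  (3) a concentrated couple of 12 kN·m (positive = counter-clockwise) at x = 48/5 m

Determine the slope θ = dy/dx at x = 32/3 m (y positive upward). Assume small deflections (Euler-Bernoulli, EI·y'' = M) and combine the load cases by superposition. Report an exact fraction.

θ(32/3) = -11773/9000000 rad

Load 1 — applied couple M₀=11 kN·m at a=4 m (b=L-a=12):
  θ_1 = (M₀x²/(2L)-M₀(x-a)+C₁)/EI  [x>a] with C₁=M₀(3b²-L²)/(6L)=121/6 = (11·(32/3)²/(2·16)-11·((32/3)-4)+(121/6))/20000 = -253/360000 rad
Load 2 — point force P=-6 kN at a=12 m (b=L-a=4):
  θ_2 = -Pb(L²-b²-3x²)/(6LEI)  [x≤a] = -(-6)·4·(16²-4²-3·(32/3)²)/(6·16·20000) = -19/15000 rad
Load 3 — applied couple M₀=12 kN·m at a=48/5 m (b=L-a=32/5):
  θ_3 = (M₀x²/(2L)-M₀(x-a)+C₁)/EI  [x>a] with C₁=M₀(3b²-L²)/(6L)=-416/25 = (12·(32/3)²/(2·16)-12·((32/3)-(48/5))+(-416/25))/20000 = 31/46875 rad
Superposition: θ = Σ θ_i = -11773/9000000 rad ≈ -0.001308 rad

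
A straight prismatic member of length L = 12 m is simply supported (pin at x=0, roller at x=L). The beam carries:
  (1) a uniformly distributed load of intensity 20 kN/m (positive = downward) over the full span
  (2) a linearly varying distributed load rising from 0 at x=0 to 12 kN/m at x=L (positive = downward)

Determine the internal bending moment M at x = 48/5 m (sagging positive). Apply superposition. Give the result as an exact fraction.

Load 1 — uniform load w=20 kN/m over full span:
  M_1 = wx(L-x)/2 = 20·(48/5)·(12-(48/5))/2 = 1152/5 kN·m
Load 2 — triangular load w₀=12 kN/m (0→w₀ over full span):
  M_2 = w₀Lx/6 - w₀x³/(6L) = 12·12·(48/5)/6 - 12·(48/5)³/(6·12) = 10368/125 kN·m
Superposition: M = Σ M_i = 39168/125 kN·m ≈ 313.344000 kN·m

M(48/5) = 39168/125 kN·m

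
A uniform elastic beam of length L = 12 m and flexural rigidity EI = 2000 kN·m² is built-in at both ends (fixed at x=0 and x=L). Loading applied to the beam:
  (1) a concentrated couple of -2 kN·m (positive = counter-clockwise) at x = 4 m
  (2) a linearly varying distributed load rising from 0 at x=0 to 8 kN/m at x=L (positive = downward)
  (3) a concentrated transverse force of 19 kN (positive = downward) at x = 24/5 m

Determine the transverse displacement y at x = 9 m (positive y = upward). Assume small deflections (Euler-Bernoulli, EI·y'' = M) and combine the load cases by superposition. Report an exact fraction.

Load 1 — applied couple M₀=-2 kN·m at a=4 m (b=L-a=8):
  y_1 = (R_Ax³/6 - M_Ax²/2 - M₀(x-a)²/2)/EI  [x>a] with R_A=-2/9, M_A=0 = ((-2/9)·9³/6 - 0·9²/2 - (-2)·(9-4)²/2)/2000 = -1/1000 m
Load 2 — triangular load w₀=8 kN/m (0→w₀ over full span):
  y_2 = -w₀x²(L-x)²(x+2L)/(120LEI) = -8·9²·(12-9)²·(9+2·12)/(120·12·2000) = -2673/40000 m
Load 3 — point force P=19 kN at a=24/5 m (b=L-a=36/5):
  y_3 = -Pa²(L-x)²(3bL-(3b+a)(L-x))/(6L³EI)  [x>a] = -19·(24/5)²·(12-9)²·(3·(36/5)·12-(3·(36/5)+(24/5))·(12-9))/(6·12³·2000) = -171/5000 m
Superposition: y = Σ y_i = -4081/40000 m ≈ -0.102025 m

y(9) = -4081/40000 m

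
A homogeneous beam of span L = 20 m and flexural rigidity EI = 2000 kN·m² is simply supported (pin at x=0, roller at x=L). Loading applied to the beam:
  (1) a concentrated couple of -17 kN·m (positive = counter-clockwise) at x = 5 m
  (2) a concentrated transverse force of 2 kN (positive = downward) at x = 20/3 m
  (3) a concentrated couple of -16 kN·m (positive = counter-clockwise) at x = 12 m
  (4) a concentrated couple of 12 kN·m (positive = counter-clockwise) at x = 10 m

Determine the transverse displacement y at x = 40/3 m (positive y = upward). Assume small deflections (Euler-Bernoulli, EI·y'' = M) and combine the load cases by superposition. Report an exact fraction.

y(40/3) = -189751/972000 m

Load 1 — applied couple M₀=-17 kN·m at a=5 m (b=L-a=15):
  y_1 = (M₀x³/(6L)-M₀(x-a)²/2+C₁x)/EI  [x>a] with C₁=M₀(3b²-L²)/(6L)=-935/24 = ((-17)·(40/3)³/(6·20)-(-17)·((40/3)-5)²/2+(-935/24)·(40/3))/2000 = -1717/12960 m
Load 2 — point force P=2 kN at a=20/3 m (b=L-a=40/3):
  y_2 = -Pa(L-x)(2Lx-a²-x²)/(6LEI)  [x>a] = -2·(20/3)·(20-(40/3))·(2·20·(40/3)-(20/3)²-(40/3)²)/(6·20·2000) = -28/243 m
Load 3 — applied couple M₀=-16 kN·m at a=12 m (b=L-a=8):
  y_3 = (M₀x³/(6L)-M₀(x-a)²/2+C₁x)/EI  [x>a] with C₁=M₀(3b²-L²)/(6L)=416/15 = ((-16)·(40/3)³/(6·20)-(-16)·((40/3)-12)²/2+(416/15)·(40/3))/2000 = 344/10125 m
Load 4 — applied couple M₀=12 kN·m at a=10 m (b=L-a=10):
  y_4 = (M₀x³/(6L)-M₀(x-a)²/2+C₁x)/EI  [x>a] with C₁=M₀(3b²-L²)/(6L)=-10 = (12·(40/3)³/(6·20)-12·((40/3)-10)²/2+(-10)·(40/3))/2000 = 1/54 m
Superposition: y = Σ y_i = -189751/972000 m ≈ -0.195217 m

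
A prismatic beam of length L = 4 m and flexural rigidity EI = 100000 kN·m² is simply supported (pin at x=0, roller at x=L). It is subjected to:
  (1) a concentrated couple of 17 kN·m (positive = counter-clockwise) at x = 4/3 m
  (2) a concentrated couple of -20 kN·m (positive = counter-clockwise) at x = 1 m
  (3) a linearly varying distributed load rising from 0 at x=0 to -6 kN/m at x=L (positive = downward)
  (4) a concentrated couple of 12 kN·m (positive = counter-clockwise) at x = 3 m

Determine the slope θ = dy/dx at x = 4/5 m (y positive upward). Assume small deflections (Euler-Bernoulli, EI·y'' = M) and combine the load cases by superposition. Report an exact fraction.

Load 1 — applied couple M₀=17 kN·m at a=4/3 m (b=L-a=8/3):
  θ_1 = (M₀x²/(2L)+C₁)/EI  [x≤a] with C₁=M₀(3b²-L²)/(6L)=34/9 = (17·(4/5)²/(2·4)+(34/9))/100000 = 289/5625000 rad
Load 2 — applied couple M₀=-20 kN·m at a=1 m (b=L-a=3):
  θ_2 = (M₀x²/(2L)+C₁)/EI  [x≤a] with C₁=M₀(3b²-L²)/(6L)=-55/6 = ((-20)·(4/5)²/(2·4)+(-55/6))/100000 = -323/3000000 rad
Load 3 — triangular load w₀=-6 kN/m (0→w₀ over full span):
  θ_3 = -w₀(7L⁴-30L²x²+15x⁴)/(360LEI) = -(-6)·(7·4⁴-30·4²·(4/5)²+15·(4/5)⁴)/(360·4·100000) = 364/5859375 rad
Load 4 — applied couple M₀=12 kN·m at a=3 m (b=L-a=1):
  θ_4 = (M₀x²/(2L)+C₁)/EI  [x≤a] with C₁=M₀(3b²-L²)/(6L)=-13/2 = (12·(4/5)²/(2·4)+(-13/2))/100000 = -277/5000000 rad
Superposition: θ = Σ θ_i = -27881/562500000 rad ≈ -0.000050 rad

θ(4/5) = -27881/562500000 rad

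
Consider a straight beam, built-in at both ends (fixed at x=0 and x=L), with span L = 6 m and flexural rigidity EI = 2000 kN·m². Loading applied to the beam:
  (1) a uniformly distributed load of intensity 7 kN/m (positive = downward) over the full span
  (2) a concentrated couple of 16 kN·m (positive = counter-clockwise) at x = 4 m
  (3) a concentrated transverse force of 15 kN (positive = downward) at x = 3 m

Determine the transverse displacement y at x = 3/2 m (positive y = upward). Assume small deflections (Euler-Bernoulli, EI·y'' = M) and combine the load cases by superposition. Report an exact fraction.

Load 1 — uniform load w=7 kN/m over full span:
  y_1 = -wx²(L-x)²/(24EI) = -7·(3/2)²·(6-(3/2))²/(24·2000) = -1701/256000 m
Load 2 — applied couple M₀=16 kN·m at a=4 m (b=L-a=2):
  y_2 = (R_Ax³/6 - M_Ax²/2)/EI  [x≤a] with R_A=32/9, M_A=16/3 = ((32/9)·(3/2)³/6 - (16/3)·(3/2)²/2)/2000 = -1/500 m
Load 3 — point force P=15 kN at a=3 m (b=L-a=3):
  y_3 = -Pb²x²(3aL-(3a+b)x)/(6L³EI)  [x≤a] = -15·3²·(3/2)²·(3·3·6-(3·3+3)·(3/2))/(6·6³·2000) = -27/6400 m
Superposition: y = Σ y_i = -3293/256000 m ≈ -0.012863 m

y(3/2) = -3293/256000 m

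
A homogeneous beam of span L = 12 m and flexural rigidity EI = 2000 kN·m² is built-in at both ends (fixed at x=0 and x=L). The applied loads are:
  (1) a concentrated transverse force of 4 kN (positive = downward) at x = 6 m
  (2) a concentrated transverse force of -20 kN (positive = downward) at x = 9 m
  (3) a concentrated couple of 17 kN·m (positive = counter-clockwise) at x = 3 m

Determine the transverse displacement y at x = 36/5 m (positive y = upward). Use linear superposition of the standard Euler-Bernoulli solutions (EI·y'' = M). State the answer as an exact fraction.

y(36/5) = 756/15625 m

Load 1 — point force P=4 kN at a=6 m (b=L-a=6):
  y_1 = -Pa²(L-x)²(3bL-(3b+a)(L-x))/(6L³EI)  [x>a] = -4·6²·(12-(36/5))²·(3·6·12-(3·6+6)·(12-(36/5)))/(6·12³·2000) = -252/15625 m
Load 2 — point force P=-20 kN at a=9 m (b=L-a=3):
  y_2 = -Pb²x²(3aL-(3a+b)x)/(6L³EI)  [x≤a] = -(-20)·3²·(36/5)²·(3·9·12-(3·9+3)·(36/5))/(6·12³·2000) = 243/5000 m
Load 3 — applied couple M₀=17 kN·m at a=3 m (b=L-a=9):
  y_3 = (R_Ax³/6 - M_Ax²/2 - M₀(x-a)²/2)/EI  [x>a] with R_A=51/32, M_A=-51/16 = ((51/32)·(36/5)³/6 - (-51/16)·(36/5)²/2 - 17·((36/5)-3)²/2)/2000 = 1989/125000 m
Superposition: y = Σ y_i = 756/15625 m ≈ 0.048384 m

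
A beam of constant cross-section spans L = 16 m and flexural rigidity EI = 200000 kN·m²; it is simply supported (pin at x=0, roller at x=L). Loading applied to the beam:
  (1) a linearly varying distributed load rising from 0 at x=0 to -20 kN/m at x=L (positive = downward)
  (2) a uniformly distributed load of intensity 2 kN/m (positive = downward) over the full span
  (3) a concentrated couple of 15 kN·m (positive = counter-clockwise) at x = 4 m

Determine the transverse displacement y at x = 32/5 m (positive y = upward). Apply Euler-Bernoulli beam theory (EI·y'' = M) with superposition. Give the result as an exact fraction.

y(32/5) = 7646057/234375000 m

Load 1 — triangular load w₀=-20 kN/m (0→w₀ over full span):
  y_1 = -w₀x(7L⁴-10L²x²+3x⁴)/(360LEI) = -(-20)·(32/5)·(7·16⁴-10·16²·(32/5)²+3·(32/5)⁴)/(360·16·200000) = 1168384/29296875 m
Load 2 — uniform load w=2 kN/m over full span:
  y_2 = -wx(L³-2Lx²+x³)/(24EI) = -2·(32/5)·(16³-2·16·(32/5)²+(32/5)³)/(24·200000) = -15872/1953125 m
Load 3 — applied couple M₀=15 kN·m at a=4 m (b=L-a=12):
  y_3 = (M₀x³/(6L)-M₀(x-a)²/2+C₁x)/EI  [x>a] with C₁=M₀(3b²-L²)/(6L)=55/2 = (15·(32/5)³/(6·16)-15·((32/5)-4)²/2+(55/2)·(32/5))/200000 = 543/625000 m
Superposition: y = Σ y_i = 7646057/234375000 m ≈ 0.032623 m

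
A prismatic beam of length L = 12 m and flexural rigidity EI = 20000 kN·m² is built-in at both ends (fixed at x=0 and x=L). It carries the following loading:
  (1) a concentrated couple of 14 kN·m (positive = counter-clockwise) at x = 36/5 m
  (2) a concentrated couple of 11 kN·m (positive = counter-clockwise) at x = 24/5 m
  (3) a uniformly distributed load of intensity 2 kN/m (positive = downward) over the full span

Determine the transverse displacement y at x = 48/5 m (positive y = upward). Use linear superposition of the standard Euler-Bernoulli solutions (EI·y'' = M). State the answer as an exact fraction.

y(48/5) = -1413/781250 m

Load 1 — applied couple M₀=14 kN·m at a=36/5 m (b=L-a=24/5):
  y_1 = (R_Ax³/6 - M_Ax²/2 - M₀(x-a)²/2)/EI  [x>a] with R_A=42/25, M_A=112/25 = ((42/25)·(48/5)³/6 - (112/25)·(48/5)²/2 - 14·((48/5)-(36/5))²/2)/20000 = 189/3906250 m
Load 2 — applied couple M₀=11 kN·m at a=24/5 m (b=L-a=36/5):
  y_2 = (R_Ax³/6 - M_Ax²/2 - M₀(x-a)²/2)/EI  [x>a] with R_A=33/25, M_A=33/25 = ((33/25)·(48/5)³/6 - (33/25)·(48/5)²/2 - 11·((48/5)-(24/5))²/2)/20000 = 693/1953125 m
Load 3 — uniform load w=2 kN/m over full span:
  y_3 = -wx²(L-x)²/(24EI) = -2·(48/5)²·(12-(48/5))²/(24·20000) = -864/390625 m
Superposition: y = Σ y_i = -1413/781250 m ≈ -0.001809 m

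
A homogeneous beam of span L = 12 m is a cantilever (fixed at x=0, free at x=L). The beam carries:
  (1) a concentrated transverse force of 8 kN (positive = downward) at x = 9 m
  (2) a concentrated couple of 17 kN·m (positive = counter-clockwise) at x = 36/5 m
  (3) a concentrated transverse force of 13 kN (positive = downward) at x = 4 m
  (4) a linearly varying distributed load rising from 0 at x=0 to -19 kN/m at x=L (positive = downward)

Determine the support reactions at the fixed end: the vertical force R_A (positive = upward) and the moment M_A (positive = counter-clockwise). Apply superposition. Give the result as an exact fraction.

Load 1 — point force P=8 kN at a=9 m (b=L-a=3):
  R_A = P = 8 kN
  M_A = Pa = 8·9 = 72 kN·m
Load 2 — applied couple M₀=17 kN·m at a=36/5 m (b=L-a=24/5):
  R_A = 0 kN
  M_A = -M₀ = -17 kN·m
Load 3 — point force P=13 kN at a=4 m (b=L-a=8):
  R_A = P = 13 kN
  M_A = Pa = 13·4 = 52 kN·m
Load 4 — triangular load w₀=-19 kN/m (0→w₀ over full span):
  R_A = w₀L/2 = (-19)·12/2 = -114 kN
  M_A = w₀L²/3 = (-19)·12²/3 = -912 kN·m
Superposition: R_A = -93 kN, M_A = -805 kN·m

R_A = -93 kN, M_A = -805 kN·m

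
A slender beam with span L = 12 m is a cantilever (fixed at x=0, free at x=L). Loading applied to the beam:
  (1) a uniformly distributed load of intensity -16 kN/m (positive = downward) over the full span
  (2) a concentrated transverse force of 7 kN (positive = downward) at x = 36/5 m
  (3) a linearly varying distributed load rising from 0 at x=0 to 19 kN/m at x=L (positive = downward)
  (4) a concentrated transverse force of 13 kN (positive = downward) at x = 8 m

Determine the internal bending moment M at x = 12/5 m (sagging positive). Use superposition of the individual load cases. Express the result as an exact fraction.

Load 1 — uniform load w=-16 kN/m over full span:
  M_1 = -w(L-x)²/2 = -(-16)·(12-(12/5))²/2 = 18432/25 kN·m
Load 2 — point force P=7 kN at a=36/5 m (b=L-a=24/5):
  M_2 = -P(a-x)  [x≤a] = -7·((36/5)-(12/5)) = -168/5 kN·m
Load 3 — triangular load w₀=19 kN/m (0→w₀ over full span):
  M_3 = w₀Lx/2 - w₀L²/3 - w₀x³/(6L) = 19·12·(12/5)/2 - 19·12²/3 - 19·(12/5)³/(6·12) = -80256/125 kN·m
Load 4 — point force P=13 kN at a=8 m (b=L-a=4):
  M_4 = -P(a-x)  [x≤a] = -13·(8-(12/5)) = -364/5 kN·m
Superposition: M = Σ M_i = -1396/125 kN·m ≈ -11.168000 kN·m

M(12/5) = -1396/125 kN·m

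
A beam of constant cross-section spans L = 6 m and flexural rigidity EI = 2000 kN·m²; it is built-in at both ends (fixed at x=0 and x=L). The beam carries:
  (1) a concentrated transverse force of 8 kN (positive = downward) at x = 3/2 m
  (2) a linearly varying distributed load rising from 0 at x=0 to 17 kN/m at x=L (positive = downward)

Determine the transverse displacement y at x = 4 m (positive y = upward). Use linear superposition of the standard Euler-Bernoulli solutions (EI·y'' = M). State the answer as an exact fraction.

y(4) = -2431/180000 m

Load 1 — point force P=8 kN at a=3/2 m (b=L-a=9/2):
  y_1 = -Pa²(L-x)²(3bL-(3b+a)(L-x))/(6L³EI)  [x>a] = -8·(3/2)²·(6-4)²·(3·(9/2)·6-(3·(9/2)+(3/2))·(6-4))/(6·6³·2000) = -17/12000 m
Load 2 — triangular load w₀=17 kN/m (0→w₀ over full span):
  y_2 = -w₀x²(L-x)²(x+2L)/(120LEI) = -17·4²·(6-4)²·(4+2·6)/(120·6·2000) = -68/5625 m
Superposition: y = Σ y_i = -2431/180000 m ≈ -0.013506 m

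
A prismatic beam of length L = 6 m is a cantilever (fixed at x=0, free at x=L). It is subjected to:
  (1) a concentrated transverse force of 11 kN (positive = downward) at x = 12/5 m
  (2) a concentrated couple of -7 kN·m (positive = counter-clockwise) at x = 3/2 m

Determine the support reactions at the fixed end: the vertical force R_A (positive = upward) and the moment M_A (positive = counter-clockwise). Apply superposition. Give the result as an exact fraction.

Load 1 — point force P=11 kN at a=12/5 m (b=L-a=18/5):
  R_A = P = 11 kN
  M_A = Pa = 11·(12/5) = 132/5 kN·m
Load 2 — applied couple M₀=-7 kN·m at a=3/2 m (b=L-a=9/2):
  R_A = 0 kN
  M_A = -M₀ = -(-7) = 7 kN·m
Superposition: R_A = 11 kN, M_A = 167/5 kN·m

R_A = 11 kN, M_A = 167/5 kN·m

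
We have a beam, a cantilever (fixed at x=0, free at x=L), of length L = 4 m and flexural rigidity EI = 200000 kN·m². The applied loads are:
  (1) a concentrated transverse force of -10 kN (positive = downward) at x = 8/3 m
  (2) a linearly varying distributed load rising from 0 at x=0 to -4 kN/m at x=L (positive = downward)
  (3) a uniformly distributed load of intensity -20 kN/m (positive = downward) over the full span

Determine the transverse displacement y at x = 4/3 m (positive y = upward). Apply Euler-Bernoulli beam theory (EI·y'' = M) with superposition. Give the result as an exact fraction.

y(4/3) = 8477/11390625 m

Load 1 — point force P=-10 kN at a=8/3 m (b=L-a=4/3):
  y_1 = -Px²(3a-x)/(6EI)  [x≤a] = -(-10)·(4/3)²·(3·(8/3)-(4/3))/(6·200000) = 1/10125 m
Load 2 — triangular load w₀=-4 kN/m (0→w₀ over full span):
  y_2 = (w₀Lx³/12-w₀L²x²/6-w₀x⁵/(120L))/EI = ((-4)·4·(4/3)³/12-(-4)·4²·(4/3)²/6-(-4)·(4/3)⁵/(120·4))/200000 = 902/11390625 m
Load 3 — uniform load w=-20 kN/m over full span:
  y_3 = -wx²(x²-4Lx+6L²)/(24EI) = -(-20)·(4/3)²·((4/3)²-4·4·(4/3)+6·4²)/(24·200000) = 86/151875 m
Superposition: y = Σ y_i = 8477/11390625 m ≈ 0.000744 m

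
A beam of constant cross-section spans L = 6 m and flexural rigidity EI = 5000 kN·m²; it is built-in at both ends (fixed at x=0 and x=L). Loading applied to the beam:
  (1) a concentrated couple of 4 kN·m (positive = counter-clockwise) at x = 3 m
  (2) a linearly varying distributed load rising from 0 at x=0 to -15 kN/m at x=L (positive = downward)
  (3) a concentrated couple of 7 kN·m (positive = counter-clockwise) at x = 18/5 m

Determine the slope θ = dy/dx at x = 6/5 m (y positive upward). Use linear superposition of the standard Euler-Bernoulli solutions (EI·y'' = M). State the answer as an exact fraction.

θ(6/5) = 792/390625 rad

Load 1 — applied couple M₀=4 kN·m at a=3 m (b=L-a=3):
  θ_1 = (R_Ax²/2 - M_Ax)/EI  [x≤a] with R_A=1, M_A=1 = (1·(6/5)²/2 - 1·(6/5))/5000 = -3/31250 rad
Load 2 — triangular load w₀=-15 kN/m (0→w₀ over full span):
  θ_2 = -w₀(2x(L-x)(L-2x)(x+2L)+x²(L-x)²)/(120LEI) = -(-15)·(2·(6/5)·(6-(6/5))·(6-2·(6/5))·((6/5)+2·6)+(6/5)²·(6-(6/5))²)/(120·6·5000) = 189/78125 rad
Load 3 — applied couple M₀=7 kN·m at a=18/5 m (b=L-a=12/5):
  θ_3 = (R_Ax²/2 - M_Ax)/EI  [x≤a] with R_A=42/25, M_A=56/25 = ((42/25)·(6/5)²/2 - (56/25)·(6/5))/5000 = -231/781250 rad
Superposition: θ = Σ θ_i = 792/390625 rad ≈ 0.002028 rad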